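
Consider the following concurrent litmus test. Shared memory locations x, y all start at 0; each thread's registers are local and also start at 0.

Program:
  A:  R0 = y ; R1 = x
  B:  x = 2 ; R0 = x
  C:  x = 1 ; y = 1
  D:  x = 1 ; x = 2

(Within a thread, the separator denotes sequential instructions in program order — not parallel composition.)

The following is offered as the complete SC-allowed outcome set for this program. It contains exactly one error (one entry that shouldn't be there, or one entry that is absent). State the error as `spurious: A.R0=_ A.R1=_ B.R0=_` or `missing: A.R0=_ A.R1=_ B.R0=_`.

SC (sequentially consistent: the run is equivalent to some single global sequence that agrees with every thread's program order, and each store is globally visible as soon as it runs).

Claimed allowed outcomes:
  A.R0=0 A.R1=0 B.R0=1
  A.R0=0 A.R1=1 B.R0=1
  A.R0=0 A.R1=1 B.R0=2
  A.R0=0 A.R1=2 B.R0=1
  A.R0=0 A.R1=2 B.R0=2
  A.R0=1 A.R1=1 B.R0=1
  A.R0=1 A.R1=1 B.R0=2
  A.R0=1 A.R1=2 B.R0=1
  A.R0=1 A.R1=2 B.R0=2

outcome vector order: (A.R0,A.R1,B.R0)
SC: 10 outcomes — {0/0/1, 0/0/2, 0/1/1, 0/1/2, 0/2/1, 0/2/2, 1/1/1, 1/1/2, 1/2/1, 1/2/2}
SC∖claimed = {0/0/2}

missing: A.R0=0 A.R1=0 B.R0=2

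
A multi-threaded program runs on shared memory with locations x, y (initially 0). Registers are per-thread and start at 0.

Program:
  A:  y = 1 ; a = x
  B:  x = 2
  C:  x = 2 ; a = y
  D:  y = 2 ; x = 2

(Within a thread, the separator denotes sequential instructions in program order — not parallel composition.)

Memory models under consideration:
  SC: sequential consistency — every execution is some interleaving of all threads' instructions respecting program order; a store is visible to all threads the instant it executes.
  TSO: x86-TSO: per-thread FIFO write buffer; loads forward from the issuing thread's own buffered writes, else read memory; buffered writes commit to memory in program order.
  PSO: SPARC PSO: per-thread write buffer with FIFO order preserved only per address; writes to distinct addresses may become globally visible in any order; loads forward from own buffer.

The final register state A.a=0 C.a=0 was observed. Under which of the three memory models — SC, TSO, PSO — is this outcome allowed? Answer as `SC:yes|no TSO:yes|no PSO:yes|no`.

SC:no TSO:yes PSO:yes

outcome vector order: (A.a,C.a)
SC: 5 outcomes — {(0,1); (0,2); (2,0); (2,1); (2,2)}
TSO: 6 outcomes — {(0,0); (0,1); (0,2); (2,0); (2,1); (2,2)}
PSO: 6 outcomes — {(0,0); (0,1); (0,2); (2,0); (2,1); (2,2)}
target (0,0) ∈ {TSO,PSO}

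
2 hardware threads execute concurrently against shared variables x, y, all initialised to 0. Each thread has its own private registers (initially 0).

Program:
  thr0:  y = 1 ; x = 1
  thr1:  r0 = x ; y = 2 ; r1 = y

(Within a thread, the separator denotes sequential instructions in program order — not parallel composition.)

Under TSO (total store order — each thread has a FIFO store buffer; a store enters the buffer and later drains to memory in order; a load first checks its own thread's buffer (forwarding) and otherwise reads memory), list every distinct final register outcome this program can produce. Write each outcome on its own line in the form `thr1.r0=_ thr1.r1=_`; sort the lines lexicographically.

thr1.r0=0 thr1.r1=1
thr1.r0=0 thr1.r1=2
thr1.r0=1 thr1.r1=2

outcome vector order: (thr1.r0,thr1.r1)
|TSO outcomes| = 3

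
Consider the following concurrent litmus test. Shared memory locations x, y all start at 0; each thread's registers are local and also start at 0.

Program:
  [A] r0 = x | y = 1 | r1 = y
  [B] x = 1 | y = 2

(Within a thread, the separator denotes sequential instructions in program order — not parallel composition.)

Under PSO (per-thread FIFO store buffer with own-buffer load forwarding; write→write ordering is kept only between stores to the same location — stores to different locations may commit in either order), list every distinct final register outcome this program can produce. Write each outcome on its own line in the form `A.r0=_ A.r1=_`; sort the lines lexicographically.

A.r0=0 A.r1=1
A.r0=0 A.r1=2
A.r0=1 A.r1=1
A.r0=1 A.r1=2

outcome vector order: (A.r0,A.r1)
|PSO outcomes| = 4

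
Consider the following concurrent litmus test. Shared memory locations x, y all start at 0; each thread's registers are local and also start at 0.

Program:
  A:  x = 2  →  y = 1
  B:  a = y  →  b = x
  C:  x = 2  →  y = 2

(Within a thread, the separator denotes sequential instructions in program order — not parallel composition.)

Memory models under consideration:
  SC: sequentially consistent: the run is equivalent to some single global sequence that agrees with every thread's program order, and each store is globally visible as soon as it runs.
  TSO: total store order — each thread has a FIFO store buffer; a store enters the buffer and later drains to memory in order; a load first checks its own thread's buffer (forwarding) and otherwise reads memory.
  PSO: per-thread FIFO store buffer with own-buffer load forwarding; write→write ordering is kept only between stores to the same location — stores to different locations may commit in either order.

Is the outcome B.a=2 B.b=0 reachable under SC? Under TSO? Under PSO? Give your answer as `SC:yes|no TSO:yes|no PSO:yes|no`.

outcome vector order: (B.a,B.b)
under SC → (0,0), (0,2), (1,2), (2,2)
under TSO → (0,0), (0,2), (1,2), (2,2)
under PSO → (0,0), (0,2), (1,0), (1,2), (2,0), (2,2)
target (2,0) ∈ {PSO}

SC:no TSO:no PSO:yes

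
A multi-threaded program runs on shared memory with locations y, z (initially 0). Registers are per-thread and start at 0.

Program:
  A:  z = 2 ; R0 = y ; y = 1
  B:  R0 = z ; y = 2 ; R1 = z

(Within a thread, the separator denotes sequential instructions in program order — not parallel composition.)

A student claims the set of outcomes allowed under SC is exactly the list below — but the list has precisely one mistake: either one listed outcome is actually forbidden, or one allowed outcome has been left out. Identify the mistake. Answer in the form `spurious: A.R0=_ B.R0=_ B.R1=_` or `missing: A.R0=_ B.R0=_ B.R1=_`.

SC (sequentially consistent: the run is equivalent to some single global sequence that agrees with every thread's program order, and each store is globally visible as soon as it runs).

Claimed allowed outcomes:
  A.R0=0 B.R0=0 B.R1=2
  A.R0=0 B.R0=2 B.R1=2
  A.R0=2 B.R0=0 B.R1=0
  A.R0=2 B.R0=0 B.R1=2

missing: A.R0=2 B.R0=2 B.R1=2

outcome vector order: (A.R0,B.R0,B.R1)
SC: 5 outcomes — {<0 0 2> <0 2 2> <2 0 0> <2 0 2> <2 2 2>}
SC∖claimed = {<2 2 2>}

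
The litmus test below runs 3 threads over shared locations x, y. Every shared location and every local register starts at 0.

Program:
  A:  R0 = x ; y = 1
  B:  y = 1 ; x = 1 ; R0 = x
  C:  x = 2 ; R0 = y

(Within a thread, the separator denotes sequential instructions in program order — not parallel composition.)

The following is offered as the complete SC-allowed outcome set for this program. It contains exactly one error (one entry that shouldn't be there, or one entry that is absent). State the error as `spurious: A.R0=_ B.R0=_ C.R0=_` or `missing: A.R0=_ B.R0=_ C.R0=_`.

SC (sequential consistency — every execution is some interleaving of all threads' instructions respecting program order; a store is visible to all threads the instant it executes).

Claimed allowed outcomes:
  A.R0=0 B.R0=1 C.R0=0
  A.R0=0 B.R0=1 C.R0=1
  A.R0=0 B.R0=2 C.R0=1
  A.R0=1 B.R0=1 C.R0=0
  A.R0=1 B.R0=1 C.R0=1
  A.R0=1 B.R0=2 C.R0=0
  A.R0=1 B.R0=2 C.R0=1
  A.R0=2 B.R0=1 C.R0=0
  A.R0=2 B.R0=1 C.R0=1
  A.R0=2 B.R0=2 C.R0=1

outcome vector order: (A.R0,B.R0,C.R0)
SC (9): 010; 011; 021; 110; 111; 121; 210; 211; 221
claimed∖SC = {120}

spurious: A.R0=1 B.R0=2 C.R0=0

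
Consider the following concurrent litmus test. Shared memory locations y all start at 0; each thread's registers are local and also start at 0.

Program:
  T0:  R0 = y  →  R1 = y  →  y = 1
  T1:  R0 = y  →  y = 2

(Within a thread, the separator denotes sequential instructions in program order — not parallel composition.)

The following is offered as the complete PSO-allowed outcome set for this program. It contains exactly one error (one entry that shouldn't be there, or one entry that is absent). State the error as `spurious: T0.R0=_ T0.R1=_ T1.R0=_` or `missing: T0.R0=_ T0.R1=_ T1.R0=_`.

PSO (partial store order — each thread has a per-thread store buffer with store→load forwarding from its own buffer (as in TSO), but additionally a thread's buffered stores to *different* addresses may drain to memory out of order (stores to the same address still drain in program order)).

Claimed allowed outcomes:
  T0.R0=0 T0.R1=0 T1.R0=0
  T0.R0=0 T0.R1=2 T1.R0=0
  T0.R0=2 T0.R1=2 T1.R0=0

missing: T0.R0=0 T0.R1=0 T1.R0=1

outcome vector order: (T0.R0,T0.R1,T1.R0)
[PSO] allowed = {0/0/0, 0/0/1, 0/2/0, 2/2/0}
PSO∖claimed = {0/0/1}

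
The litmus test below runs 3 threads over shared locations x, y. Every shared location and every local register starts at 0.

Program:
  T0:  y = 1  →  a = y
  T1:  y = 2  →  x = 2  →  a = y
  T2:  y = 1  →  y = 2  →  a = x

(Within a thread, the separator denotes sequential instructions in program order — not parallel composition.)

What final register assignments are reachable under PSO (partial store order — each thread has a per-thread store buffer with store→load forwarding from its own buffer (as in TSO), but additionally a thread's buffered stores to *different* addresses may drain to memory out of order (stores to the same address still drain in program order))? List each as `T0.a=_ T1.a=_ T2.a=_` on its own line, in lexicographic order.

T0.a=1 T1.a=1 T2.a=0
T0.a=1 T1.a=1 T2.a=2
T0.a=1 T1.a=2 T2.a=0
T0.a=1 T1.a=2 T2.a=2
T0.a=2 T1.a=1 T2.a=0
T0.a=2 T1.a=1 T2.a=2
T0.a=2 T1.a=2 T2.a=0
T0.a=2 T1.a=2 T2.a=2

outcome vector order: (T0.a,T1.a,T2.a)
|PSO outcomes| = 8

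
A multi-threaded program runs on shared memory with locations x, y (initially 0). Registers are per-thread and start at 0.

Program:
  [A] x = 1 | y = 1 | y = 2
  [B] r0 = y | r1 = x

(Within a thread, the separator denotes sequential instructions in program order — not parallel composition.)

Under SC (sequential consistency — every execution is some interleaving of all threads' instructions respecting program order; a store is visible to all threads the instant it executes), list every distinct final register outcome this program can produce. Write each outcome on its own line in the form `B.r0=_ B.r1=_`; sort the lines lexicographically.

outcome vector order: (B.r0,B.r1)
|SC outcomes| = 4

B.r0=0 B.r1=0
B.r0=0 B.r1=1
B.r0=1 B.r1=1
B.r0=2 B.r1=1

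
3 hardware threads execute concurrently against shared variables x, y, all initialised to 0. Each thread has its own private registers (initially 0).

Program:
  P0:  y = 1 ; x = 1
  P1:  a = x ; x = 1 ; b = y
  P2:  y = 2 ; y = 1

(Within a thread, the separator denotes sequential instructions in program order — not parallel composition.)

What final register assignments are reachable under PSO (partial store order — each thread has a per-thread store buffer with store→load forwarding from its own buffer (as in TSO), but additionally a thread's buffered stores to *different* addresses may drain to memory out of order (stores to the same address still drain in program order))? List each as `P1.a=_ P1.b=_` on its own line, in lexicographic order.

P1.a=0 P1.b=0
P1.a=0 P1.b=1
P1.a=0 P1.b=2
P1.a=1 P1.b=0
P1.a=1 P1.b=1
P1.a=1 P1.b=2

outcome vector order: (P1.a,P1.b)
|PSO outcomes| = 6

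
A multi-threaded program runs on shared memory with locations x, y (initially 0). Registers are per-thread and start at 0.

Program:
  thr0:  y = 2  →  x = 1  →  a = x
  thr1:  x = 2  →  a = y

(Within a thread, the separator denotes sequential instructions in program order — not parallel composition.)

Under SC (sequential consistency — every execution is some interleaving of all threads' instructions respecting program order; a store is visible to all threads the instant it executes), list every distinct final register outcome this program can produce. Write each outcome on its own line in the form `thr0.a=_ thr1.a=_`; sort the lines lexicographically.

thr0.a=1 thr1.a=0
thr0.a=1 thr1.a=2
thr0.a=2 thr1.a=2

outcome vector order: (thr0.a,thr1.a)
|SC outcomes| = 3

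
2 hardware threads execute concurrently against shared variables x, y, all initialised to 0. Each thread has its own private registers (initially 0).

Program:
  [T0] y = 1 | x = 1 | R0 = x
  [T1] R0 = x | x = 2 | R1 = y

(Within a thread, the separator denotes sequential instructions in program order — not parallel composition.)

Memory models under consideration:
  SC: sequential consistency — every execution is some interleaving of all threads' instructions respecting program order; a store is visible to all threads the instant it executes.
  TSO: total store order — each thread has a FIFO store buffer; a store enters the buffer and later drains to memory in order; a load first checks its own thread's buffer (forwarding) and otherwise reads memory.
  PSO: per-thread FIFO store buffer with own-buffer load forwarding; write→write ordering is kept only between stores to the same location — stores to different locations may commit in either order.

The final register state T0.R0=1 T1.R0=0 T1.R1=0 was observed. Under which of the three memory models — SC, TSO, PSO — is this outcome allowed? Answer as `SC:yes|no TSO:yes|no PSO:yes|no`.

SC:yes TSO:yes PSO:yes

outcome vector order: (T0.R0,T1.R0,T1.R1)
SC (5): (1,0,0) (1,0,1) (1,1,1) (2,0,1) (2,1,1)
TSO (6): (1,0,0) (1,0,1) (1,1,1) (2,0,0) (2,0,1) (2,1,1)
PSO (8): (1,0,0) (1,0,1) (1,1,0) (1,1,1) (2,0,0) (2,0,1) (2,1,0) (2,1,1)
target (1,0,0) ∈ {SC,TSO,PSO}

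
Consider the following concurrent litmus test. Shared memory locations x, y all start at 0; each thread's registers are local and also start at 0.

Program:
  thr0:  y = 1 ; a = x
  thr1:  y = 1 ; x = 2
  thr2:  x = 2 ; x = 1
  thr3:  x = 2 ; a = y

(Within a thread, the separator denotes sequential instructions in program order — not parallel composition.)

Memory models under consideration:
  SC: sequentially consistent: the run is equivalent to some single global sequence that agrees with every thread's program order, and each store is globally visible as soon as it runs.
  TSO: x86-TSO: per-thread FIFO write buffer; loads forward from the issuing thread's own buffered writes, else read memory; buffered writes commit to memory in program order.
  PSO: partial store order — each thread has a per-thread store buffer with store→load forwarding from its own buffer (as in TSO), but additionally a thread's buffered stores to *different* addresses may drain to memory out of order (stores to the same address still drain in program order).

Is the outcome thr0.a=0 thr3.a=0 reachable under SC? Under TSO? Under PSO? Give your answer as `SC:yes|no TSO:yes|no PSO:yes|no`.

outcome vector order: (thr0.a,thr3.a)
SC (5): 0/1; 1/0; 1/1; 2/0; 2/1
TSO (6): 0/0; 0/1; 1/0; 1/1; 2/0; 2/1
PSO (6): 0/0; 0/1; 1/0; 1/1; 2/0; 2/1
target 0/0 ∈ {TSO,PSO}

SC:no TSO:yes PSO:yes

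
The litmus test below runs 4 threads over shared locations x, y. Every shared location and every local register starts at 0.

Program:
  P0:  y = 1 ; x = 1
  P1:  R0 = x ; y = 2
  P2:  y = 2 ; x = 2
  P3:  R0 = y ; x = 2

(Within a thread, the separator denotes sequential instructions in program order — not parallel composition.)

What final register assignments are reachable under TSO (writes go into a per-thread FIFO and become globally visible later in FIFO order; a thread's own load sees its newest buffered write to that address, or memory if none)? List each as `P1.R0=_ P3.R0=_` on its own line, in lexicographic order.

outcome vector order: (P1.R0,P3.R0)
|TSO outcomes| = 9

P1.R0=0 P3.R0=0
P1.R0=0 P3.R0=1
P1.R0=0 P3.R0=2
P1.R0=1 P3.R0=0
P1.R0=1 P3.R0=1
P1.R0=1 P3.R0=2
P1.R0=2 P3.R0=0
P1.R0=2 P3.R0=1
P1.R0=2 P3.R0=2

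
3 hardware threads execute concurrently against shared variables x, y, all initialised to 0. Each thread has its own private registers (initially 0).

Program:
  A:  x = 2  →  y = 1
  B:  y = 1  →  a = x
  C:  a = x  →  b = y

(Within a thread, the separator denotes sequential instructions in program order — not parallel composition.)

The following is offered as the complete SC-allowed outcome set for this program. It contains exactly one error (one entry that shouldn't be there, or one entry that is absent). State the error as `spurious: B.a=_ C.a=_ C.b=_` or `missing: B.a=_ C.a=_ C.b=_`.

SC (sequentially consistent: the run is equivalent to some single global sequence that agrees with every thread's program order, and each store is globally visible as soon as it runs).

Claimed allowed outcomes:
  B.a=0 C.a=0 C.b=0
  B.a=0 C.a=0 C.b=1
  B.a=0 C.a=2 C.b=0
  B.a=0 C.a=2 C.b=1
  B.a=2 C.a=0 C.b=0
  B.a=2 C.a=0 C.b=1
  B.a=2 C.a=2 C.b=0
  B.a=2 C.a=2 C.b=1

spurious: B.a=0 C.a=2 C.b=0

outcome vector order: (B.a,C.a,C.b)
[SC] allowed = {000 001 021 200 201 220 221}
claimed∖SC = {020}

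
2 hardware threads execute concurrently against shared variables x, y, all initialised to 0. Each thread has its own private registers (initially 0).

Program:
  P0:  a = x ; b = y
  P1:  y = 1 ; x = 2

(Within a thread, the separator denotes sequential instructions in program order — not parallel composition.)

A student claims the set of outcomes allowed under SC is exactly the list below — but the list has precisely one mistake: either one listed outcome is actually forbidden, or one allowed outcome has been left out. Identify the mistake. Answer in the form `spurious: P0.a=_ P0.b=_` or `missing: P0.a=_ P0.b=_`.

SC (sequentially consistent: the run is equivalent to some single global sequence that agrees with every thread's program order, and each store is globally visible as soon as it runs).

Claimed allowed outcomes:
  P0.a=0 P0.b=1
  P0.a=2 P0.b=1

missing: P0.a=0 P0.b=0

outcome vector order: (P0.a,P0.b)
under SC → 00, 01, 21
SC∖claimed = {00}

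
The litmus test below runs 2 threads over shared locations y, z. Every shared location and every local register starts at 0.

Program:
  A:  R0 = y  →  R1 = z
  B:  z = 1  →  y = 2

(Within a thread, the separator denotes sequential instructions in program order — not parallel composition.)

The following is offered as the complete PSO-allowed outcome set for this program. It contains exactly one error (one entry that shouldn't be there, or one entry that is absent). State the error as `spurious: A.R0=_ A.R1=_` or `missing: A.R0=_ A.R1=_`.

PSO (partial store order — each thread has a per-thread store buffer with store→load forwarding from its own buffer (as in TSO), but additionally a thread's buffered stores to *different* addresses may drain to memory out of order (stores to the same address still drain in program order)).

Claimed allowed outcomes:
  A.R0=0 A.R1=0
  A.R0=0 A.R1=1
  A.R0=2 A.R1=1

missing: A.R0=2 A.R1=0

outcome vector order: (A.R0,A.R1)
PSO: 4 outcomes — {00, 01, 20, 21}
PSO∖claimed = {20}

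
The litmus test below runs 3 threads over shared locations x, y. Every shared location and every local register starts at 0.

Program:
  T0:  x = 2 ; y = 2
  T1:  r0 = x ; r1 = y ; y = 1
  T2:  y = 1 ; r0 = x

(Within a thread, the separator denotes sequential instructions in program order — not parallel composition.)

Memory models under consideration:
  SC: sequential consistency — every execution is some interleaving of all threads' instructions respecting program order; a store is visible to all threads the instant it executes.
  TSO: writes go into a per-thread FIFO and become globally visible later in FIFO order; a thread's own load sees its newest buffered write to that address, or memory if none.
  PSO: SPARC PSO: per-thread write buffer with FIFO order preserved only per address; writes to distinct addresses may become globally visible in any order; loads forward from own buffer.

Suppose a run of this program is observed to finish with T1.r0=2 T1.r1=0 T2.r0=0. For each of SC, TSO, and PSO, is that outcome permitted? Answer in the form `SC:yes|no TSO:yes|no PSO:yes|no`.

SC:no TSO:yes PSO:yes

outcome vector order: (T1.r0,T1.r1,T2.r0)
SC (11): 000 002 010 012 020 022 202 210 212 220 222
TSO (12): 000 002 010 012 020 022 200 202 210 212 220 222
PSO (12): 000 002 010 012 020 022 200 202 210 212 220 222
target 200 ∈ {TSO,PSO}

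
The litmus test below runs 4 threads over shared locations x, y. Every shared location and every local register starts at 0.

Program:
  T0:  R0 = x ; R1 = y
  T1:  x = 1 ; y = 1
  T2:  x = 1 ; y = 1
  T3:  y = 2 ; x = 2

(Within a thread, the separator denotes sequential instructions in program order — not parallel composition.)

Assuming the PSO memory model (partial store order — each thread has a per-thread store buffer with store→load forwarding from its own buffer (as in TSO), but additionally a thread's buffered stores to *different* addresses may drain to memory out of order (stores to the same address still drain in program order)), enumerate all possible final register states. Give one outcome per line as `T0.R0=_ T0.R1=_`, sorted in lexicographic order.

outcome vector order: (T0.R0,T0.R1)
|PSO outcomes| = 9

T0.R0=0 T0.R1=0
T0.R0=0 T0.R1=1
T0.R0=0 T0.R1=2
T0.R0=1 T0.R1=0
T0.R0=1 T0.R1=1
T0.R0=1 T0.R1=2
T0.R0=2 T0.R1=0
T0.R0=2 T0.R1=1
T0.R0=2 T0.R1=2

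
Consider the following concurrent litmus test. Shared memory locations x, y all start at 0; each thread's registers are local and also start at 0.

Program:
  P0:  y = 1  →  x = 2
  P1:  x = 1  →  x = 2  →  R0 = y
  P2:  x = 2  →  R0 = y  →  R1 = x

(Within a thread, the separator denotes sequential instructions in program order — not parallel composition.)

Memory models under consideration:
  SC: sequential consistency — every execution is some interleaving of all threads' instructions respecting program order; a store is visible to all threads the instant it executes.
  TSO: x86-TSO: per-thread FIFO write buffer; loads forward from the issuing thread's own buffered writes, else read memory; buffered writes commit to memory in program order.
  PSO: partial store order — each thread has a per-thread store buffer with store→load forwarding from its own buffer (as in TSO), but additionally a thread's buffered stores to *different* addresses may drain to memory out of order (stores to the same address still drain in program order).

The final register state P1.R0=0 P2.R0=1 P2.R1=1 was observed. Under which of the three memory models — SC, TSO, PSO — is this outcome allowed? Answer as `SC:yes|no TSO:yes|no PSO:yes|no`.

outcome vector order: (P1.R0,P2.R0,P2.R1)
[SC] allowed = {(0,0,1) (0,0,2) (0,1,2) (1,0,1) (1,0,2) (1,1,1) (1,1,2)}
[TSO] allowed = {(0,0,1) (0,0,2) (0,1,1) (0,1,2) (1,0,1) (1,0,2) (1,1,1) (1,1,2)}
[PSO] allowed = {(0,0,1) (0,0,2) (0,1,1) (0,1,2) (1,0,1) (1,0,2) (1,1,1) (1,1,2)}
target (0,1,1) ∈ {TSO,PSO}

SC:no TSO:yes PSO:yes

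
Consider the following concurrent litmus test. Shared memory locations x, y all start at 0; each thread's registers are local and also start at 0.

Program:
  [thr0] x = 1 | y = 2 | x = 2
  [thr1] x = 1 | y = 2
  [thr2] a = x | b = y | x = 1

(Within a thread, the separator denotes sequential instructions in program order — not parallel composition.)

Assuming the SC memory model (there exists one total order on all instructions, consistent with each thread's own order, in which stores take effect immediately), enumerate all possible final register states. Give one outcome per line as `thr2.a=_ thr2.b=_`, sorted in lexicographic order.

outcome vector order: (thr2.a,thr2.b)
|SC outcomes| = 5

thr2.a=0 thr2.b=0
thr2.a=0 thr2.b=2
thr2.a=1 thr2.b=0
thr2.a=1 thr2.b=2
thr2.a=2 thr2.b=2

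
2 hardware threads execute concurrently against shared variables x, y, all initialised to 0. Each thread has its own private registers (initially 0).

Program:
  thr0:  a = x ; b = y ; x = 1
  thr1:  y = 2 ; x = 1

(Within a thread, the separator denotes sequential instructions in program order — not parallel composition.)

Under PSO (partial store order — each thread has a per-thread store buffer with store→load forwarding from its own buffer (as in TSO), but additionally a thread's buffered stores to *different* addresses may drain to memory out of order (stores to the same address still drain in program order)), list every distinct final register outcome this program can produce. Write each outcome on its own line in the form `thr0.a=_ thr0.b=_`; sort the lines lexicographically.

outcome vector order: (thr0.a,thr0.b)
|PSO outcomes| = 4

thr0.a=0 thr0.b=0
thr0.a=0 thr0.b=2
thr0.a=1 thr0.b=0
thr0.a=1 thr0.b=2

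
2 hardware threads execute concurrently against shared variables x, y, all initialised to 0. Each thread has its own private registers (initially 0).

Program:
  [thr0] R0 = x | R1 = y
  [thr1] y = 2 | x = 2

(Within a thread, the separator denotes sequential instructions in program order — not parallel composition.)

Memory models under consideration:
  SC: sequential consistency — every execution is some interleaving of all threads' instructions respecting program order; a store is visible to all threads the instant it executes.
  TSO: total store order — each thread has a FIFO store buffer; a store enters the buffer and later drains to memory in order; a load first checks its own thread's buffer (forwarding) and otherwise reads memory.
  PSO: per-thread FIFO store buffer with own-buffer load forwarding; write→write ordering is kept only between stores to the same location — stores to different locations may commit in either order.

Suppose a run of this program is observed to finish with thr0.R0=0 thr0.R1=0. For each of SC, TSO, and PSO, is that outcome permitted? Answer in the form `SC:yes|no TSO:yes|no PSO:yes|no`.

outcome vector order: (thr0.R0,thr0.R1)
SC: 3 outcomes — {<0 0>; <0 2>; <2 2>}
TSO: 3 outcomes — {<0 0>; <0 2>; <2 2>}
PSO: 4 outcomes — {<0 0>; <0 2>; <2 0>; <2 2>}
target <0 0> ∈ {SC,TSO,PSO}

SC:yes TSO:yes PSO:yes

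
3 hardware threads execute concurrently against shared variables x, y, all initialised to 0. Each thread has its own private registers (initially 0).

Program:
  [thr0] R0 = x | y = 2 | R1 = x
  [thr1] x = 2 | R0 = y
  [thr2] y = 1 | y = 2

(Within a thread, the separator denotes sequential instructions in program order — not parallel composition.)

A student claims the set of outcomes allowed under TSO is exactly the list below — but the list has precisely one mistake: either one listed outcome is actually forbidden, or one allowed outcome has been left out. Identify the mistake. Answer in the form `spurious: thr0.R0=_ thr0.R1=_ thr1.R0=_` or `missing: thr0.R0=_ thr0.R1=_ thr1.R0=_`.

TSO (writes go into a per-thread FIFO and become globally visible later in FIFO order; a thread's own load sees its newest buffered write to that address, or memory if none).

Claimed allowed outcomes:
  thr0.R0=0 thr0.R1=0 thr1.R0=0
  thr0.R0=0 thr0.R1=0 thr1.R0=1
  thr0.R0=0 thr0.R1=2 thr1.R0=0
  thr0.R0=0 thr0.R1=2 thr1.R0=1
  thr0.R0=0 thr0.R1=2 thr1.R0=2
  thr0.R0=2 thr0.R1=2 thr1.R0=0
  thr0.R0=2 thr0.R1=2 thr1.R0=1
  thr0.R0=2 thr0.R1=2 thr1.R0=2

missing: thr0.R0=0 thr0.R1=0 thr1.R0=2

outcome vector order: (thr0.R0,thr0.R1,thr1.R0)
under TSO → (0,0,0); (0,0,1); (0,0,2); (0,2,0); (0,2,1); (0,2,2); (2,2,0); (2,2,1); (2,2,2)
TSO∖claimed = {(0,0,2)}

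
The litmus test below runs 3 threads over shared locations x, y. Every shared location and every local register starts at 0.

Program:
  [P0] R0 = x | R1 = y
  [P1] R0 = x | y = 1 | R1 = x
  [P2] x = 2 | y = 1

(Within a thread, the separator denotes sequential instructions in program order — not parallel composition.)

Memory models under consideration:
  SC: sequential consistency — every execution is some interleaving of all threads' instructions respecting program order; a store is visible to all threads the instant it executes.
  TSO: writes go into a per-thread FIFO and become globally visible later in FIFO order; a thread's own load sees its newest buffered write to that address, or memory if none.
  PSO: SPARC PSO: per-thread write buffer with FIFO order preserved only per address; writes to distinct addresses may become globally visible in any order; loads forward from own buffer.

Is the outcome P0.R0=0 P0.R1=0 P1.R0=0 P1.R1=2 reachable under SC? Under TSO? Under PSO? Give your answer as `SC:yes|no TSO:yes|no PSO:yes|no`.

SC:yes TSO:yes PSO:yes

outcome vector order: (P0.R0,P0.R1,P1.R0,P1.R1)
[SC] allowed = {0/0/0/0; 0/0/0/2; 0/0/2/2; 0/1/0/0; 0/1/0/2; 0/1/2/2; 2/0/0/2; 2/0/2/2; 2/1/0/0; 2/1/0/2; 2/1/2/2}
[TSO] allowed = {0/0/0/0; 0/0/0/2; 0/0/2/2; 0/1/0/0; 0/1/0/2; 0/1/2/2; 2/0/0/0; 2/0/0/2; 2/0/2/2; 2/1/0/0; 2/1/0/2; 2/1/2/2}
[PSO] allowed = {0/0/0/0; 0/0/0/2; 0/0/2/2; 0/1/0/0; 0/1/0/2; 0/1/2/2; 2/0/0/0; 2/0/0/2; 2/0/2/2; 2/1/0/0; 2/1/0/2; 2/1/2/2}
target 0/0/0/2 ∈ {SC,TSO,PSO}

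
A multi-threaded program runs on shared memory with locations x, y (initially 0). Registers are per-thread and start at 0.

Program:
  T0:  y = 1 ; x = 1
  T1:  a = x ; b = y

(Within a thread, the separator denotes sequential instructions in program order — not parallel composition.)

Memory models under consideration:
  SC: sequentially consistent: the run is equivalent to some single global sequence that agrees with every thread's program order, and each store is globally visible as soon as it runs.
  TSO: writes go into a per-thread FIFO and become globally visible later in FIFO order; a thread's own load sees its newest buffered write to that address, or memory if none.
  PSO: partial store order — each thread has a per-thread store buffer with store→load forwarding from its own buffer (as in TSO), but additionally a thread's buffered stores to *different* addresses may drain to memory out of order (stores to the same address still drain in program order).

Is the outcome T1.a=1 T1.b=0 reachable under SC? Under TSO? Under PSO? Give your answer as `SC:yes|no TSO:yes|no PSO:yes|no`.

outcome vector order: (T1.a,T1.b)
[SC] allowed = {(0,0), (0,1), (1,1)}
[TSO] allowed = {(0,0), (0,1), (1,1)}
[PSO] allowed = {(0,0), (0,1), (1,0), (1,1)}
target (1,0) ∈ {PSO}

SC:no TSO:no PSO:yes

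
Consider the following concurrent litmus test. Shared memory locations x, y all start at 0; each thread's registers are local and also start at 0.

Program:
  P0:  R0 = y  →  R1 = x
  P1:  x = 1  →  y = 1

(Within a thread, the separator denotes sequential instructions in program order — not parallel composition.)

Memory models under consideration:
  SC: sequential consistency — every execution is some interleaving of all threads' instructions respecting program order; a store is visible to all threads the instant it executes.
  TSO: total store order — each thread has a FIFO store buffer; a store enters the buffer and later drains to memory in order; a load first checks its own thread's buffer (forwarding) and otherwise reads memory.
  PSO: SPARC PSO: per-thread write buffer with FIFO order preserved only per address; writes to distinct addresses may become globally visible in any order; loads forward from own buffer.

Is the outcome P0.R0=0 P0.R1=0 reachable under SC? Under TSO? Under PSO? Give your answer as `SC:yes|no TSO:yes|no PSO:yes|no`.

outcome vector order: (P0.R0,P0.R1)
under SC → 00; 01; 11
under TSO → 00; 01; 11
under PSO → 00; 01; 10; 11
target 00 ∈ {SC,TSO,PSO}

SC:yes TSO:yes PSO:yes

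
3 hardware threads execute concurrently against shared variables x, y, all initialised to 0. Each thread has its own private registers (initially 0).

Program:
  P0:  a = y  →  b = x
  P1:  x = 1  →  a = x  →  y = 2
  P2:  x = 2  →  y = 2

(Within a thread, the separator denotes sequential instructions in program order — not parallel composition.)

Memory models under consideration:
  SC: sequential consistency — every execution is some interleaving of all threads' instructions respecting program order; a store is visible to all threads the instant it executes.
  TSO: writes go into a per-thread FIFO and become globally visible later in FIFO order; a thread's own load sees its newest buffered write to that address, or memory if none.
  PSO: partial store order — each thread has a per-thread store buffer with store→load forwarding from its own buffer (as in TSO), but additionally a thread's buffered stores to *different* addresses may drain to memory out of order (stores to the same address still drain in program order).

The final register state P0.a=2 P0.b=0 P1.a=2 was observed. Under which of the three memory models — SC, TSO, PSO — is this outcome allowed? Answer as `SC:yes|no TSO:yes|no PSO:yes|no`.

outcome vector order: (P0.a,P0.b,P1.a)
under SC → 001 002 011 012 021 022 211 221 222
under TSO → 001 002 011 012 021 022 211 221 222
under PSO → 001 002 011 012 021 022 201 202 211 212 221 222
target 202 ∈ {PSO}

SC:no TSO:no PSO:yes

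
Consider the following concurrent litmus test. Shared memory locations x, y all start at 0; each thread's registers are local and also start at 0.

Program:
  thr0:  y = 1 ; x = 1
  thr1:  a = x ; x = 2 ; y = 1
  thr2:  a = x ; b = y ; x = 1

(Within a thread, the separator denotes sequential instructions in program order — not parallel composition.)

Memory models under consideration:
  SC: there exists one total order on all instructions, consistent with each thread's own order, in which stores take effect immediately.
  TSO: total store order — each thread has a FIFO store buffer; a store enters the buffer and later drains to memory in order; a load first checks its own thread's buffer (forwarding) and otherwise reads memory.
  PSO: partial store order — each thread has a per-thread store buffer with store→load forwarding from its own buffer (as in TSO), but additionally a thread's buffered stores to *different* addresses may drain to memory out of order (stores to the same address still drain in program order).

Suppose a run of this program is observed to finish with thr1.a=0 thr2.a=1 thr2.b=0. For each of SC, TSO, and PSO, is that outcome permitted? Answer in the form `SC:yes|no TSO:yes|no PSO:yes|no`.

SC:no TSO:no PSO:yes

outcome vector order: (thr1.a,thr2.a,thr2.b)
SC (9): 0/0/0 0/0/1 0/1/1 0/2/0 0/2/1 1/0/0 1/0/1 1/1/1 1/2/1
TSO (9): 0/0/0 0/0/1 0/1/1 0/2/0 0/2/1 1/0/0 1/0/1 1/1/1 1/2/1
PSO (12): 0/0/0 0/0/1 0/1/0 0/1/1 0/2/0 0/2/1 1/0/0 1/0/1 1/1/0 1/1/1 1/2/0 1/2/1
target 0/1/0 ∈ {PSO}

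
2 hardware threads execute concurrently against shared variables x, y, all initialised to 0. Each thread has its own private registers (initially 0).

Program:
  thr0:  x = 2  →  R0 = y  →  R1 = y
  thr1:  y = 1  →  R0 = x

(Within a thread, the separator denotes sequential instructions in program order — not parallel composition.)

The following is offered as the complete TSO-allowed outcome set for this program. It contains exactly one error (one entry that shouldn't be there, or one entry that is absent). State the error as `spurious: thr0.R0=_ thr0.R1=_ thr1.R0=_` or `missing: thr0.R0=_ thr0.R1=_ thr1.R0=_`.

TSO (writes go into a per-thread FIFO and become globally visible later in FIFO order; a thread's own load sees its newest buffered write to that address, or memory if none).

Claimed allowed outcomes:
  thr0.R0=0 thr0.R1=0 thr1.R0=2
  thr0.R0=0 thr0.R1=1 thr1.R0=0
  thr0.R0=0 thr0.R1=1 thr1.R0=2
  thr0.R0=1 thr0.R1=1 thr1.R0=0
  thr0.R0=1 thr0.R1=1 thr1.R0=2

outcome vector order: (thr0.R0,thr0.R1,thr1.R0)
TSO (6): 000 002 010 012 110 112
TSO∖claimed = {000}

missing: thr0.R0=0 thr0.R1=0 thr1.R0=0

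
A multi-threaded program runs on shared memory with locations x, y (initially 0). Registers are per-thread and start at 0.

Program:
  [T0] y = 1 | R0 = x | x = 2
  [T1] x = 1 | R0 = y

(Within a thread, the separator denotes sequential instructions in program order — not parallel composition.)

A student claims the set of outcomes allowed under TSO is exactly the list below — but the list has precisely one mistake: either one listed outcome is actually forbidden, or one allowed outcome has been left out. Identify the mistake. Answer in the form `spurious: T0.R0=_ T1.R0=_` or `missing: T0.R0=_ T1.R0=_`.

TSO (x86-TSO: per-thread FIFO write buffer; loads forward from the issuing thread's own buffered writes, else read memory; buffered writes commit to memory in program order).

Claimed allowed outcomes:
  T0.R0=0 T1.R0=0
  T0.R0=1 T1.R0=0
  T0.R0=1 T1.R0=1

missing: T0.R0=0 T1.R0=1

outcome vector order: (T0.R0,T1.R0)
under TSO → 00; 01; 10; 11
TSO∖claimed = {01}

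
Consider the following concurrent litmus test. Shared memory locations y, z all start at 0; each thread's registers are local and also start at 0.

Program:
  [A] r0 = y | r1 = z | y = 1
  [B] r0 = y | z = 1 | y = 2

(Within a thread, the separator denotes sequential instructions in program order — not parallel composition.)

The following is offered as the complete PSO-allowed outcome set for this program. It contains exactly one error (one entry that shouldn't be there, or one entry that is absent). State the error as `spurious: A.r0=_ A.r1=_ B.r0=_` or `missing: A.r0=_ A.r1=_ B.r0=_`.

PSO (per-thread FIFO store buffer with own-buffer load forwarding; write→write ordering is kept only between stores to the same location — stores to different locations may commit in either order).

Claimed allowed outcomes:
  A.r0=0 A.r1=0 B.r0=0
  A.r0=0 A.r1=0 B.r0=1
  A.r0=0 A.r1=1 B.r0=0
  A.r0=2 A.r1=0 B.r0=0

missing: A.r0=2 A.r1=1 B.r0=0

outcome vector order: (A.r0,A.r1,B.r0)
PSO (5): 000 001 010 200 210
PSO∖claimed = {210}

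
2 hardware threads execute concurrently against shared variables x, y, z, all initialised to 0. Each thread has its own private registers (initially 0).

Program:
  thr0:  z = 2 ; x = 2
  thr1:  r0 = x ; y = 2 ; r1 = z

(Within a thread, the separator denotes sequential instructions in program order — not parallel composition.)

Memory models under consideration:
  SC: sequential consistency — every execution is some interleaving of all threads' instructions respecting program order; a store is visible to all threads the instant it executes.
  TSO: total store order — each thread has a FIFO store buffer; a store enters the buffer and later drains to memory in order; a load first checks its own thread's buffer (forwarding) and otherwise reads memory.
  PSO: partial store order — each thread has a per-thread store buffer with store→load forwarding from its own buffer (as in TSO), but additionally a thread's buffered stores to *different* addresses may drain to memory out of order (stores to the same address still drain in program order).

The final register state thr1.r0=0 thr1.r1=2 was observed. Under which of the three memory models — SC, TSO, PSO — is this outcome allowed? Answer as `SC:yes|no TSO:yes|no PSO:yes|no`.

SC:yes TSO:yes PSO:yes

outcome vector order: (thr1.r0,thr1.r1)
[SC] allowed = {<0 0>, <0 2>, <2 2>}
[TSO] allowed = {<0 0>, <0 2>, <2 2>}
[PSO] allowed = {<0 0>, <0 2>, <2 0>, <2 2>}
target <0 2> ∈ {SC,TSO,PSO}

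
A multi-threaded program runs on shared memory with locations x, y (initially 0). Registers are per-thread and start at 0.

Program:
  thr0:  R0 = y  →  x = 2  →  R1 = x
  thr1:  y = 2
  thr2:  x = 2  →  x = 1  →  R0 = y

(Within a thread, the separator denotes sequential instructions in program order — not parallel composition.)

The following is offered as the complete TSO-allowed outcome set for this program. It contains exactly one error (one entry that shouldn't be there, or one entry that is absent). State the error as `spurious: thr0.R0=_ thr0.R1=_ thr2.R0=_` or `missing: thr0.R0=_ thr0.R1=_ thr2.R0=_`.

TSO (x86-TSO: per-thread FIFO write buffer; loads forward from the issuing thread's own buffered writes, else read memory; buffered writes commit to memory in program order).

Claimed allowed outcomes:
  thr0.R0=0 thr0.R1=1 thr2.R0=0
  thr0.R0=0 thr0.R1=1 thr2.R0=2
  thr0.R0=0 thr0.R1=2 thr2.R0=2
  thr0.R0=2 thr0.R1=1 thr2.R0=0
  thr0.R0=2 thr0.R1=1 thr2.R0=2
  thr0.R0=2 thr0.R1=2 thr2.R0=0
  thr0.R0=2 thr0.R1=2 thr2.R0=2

outcome vector order: (thr0.R0,thr0.R1,thr2.R0)
under TSO → <0 1 0>; <0 1 2>; <0 2 0>; <0 2 2>; <2 1 0>; <2 1 2>; <2 2 0>; <2 2 2>
TSO∖claimed = {<0 2 0>}

missing: thr0.R0=0 thr0.R1=2 thr2.R0=0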